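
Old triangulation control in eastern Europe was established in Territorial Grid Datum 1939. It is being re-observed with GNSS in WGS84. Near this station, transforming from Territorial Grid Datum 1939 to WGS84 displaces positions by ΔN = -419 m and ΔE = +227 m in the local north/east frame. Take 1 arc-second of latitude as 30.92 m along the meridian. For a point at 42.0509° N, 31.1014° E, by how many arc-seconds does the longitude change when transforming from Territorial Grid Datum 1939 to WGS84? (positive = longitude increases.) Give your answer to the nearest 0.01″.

At latitude 42.0509°, cos φ = 0.742550.
1″ of longitude at this latitude = 30.92 × cos φ = 22.9596 m, so Δλ = 227.0 / 22.9596 = 9.887″.

Δλ = 9.89″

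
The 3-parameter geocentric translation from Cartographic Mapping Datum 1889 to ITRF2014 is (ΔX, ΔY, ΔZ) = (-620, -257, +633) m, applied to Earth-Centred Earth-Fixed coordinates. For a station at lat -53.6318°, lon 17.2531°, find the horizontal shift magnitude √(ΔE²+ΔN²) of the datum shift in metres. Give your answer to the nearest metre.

The local east axis at (φ, λ) is (−sin λ, cos λ, 0), so ΔE = −sin(17.2531°)·(-620) + cos(17.2531°)·(-257) = -61.55 m.
The local north axis is (−sin φ cos λ, −sin φ sin λ, cos φ), giving ΔN = -476.775 − 61.378 + 375.351 = -162.80 m.
Horizontal magnitude = √(ΔE² + ΔN²) = √((-61.55)² + (-162.80)²) = 174.05 m.

174 m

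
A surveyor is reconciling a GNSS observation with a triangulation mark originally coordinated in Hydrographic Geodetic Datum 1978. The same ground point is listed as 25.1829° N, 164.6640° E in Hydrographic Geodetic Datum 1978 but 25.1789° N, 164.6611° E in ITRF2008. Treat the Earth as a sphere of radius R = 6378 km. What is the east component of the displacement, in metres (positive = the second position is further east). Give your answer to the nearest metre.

ΔE = -292 m

Δφ = 25.1789° − 25.1829° = -0.0040°; Δλ = 164.6611° − 164.6640° = -0.0029°.
1° along a meridian = πR/180 = 111317 m.
ΔN = Δφ × 111317 = -445.3 m; ΔE = Δλ × 111317 × cos(25.1829°) = -0.0029 × 111317 × 0.904954 = -292.1 m.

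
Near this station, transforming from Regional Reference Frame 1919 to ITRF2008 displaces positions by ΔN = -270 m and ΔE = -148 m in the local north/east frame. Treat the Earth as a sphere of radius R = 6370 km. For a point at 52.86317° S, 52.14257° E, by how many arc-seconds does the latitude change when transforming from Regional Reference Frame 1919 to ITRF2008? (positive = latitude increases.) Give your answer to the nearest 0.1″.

On a sphere of radius R, 1 rad of latitude = R, so Δφ = ΔN / R = -270.0 / 6370000 = -4.2386e-05 rad = -8.743″.

Δφ = -8.7″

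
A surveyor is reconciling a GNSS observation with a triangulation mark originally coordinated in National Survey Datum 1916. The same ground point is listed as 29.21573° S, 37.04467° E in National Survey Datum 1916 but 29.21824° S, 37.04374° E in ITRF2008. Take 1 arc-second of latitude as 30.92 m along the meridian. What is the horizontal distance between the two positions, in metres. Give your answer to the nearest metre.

294 m

Δφ = -29.21824° − -29.21573° = -0.00251°; Δλ = 37.04374° − 37.04467° = -0.00093°.
1° of latitude = 3600 × 30.92 = 111312 m.
ΔN = Δφ × 111312 = -279.4 m; ΔE = Δλ × 111312 × cos(-29.21573°) = -0.00093 × 111312 × 0.872788 = -90.4 m.
Distance = √(ΔE² + ΔN²) = √((-90.4)² + (-279.4)²) = 293.6 m.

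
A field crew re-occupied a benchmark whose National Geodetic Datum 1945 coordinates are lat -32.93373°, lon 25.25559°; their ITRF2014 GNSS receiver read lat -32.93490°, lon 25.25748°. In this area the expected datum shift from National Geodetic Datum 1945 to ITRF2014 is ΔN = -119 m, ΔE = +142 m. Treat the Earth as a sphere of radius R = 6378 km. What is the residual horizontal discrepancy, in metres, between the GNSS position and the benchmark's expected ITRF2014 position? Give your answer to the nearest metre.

Observed coordinate differences: Δφ = -0.00117°, Δλ = +0.00189°.
Converting to metres (1° lat = 111317 m, cos φ = 0.839300): observed ΔN = -130.2 m, observed ΔE = 176.6 m.
Subtracting the expected shift leaves a residual of -130.2 − (-119) = -11.2 m north and 176.6 − (142) = 34.6 m east.
Residual distance = √((-11.2)² + 34.6²) = 36.4 m.

36 m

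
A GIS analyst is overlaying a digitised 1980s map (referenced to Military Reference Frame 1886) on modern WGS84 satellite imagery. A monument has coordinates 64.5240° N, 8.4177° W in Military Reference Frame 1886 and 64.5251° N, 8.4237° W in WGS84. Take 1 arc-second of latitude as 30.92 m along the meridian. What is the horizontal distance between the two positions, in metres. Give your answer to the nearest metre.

312 m

Δφ = 64.5251° − 64.5240° = +0.0011°; Δλ = -8.4237° − -8.4177° = -0.0060°.
1° of latitude = 3600 × 30.92 = 111312 m.
ΔN = Δφ × 111312 = 122.4 m; ΔE = Δλ × 111312 × cos(64.5240°) = -0.0060 × 111312 × 0.430133 = -287.3 m.
Distance = √(ΔE² + ΔN²) = √((-287.3)² + 122.4²) = 312.3 m.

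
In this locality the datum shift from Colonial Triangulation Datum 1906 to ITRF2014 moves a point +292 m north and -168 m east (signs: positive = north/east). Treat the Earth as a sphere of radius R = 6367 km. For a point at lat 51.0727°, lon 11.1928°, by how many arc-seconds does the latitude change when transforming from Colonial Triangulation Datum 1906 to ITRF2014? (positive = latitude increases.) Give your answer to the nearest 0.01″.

On a sphere of radius R, 1 rad of latitude = R, so Δφ = ΔN / R = 292.0 / 6367000 = 4.5861e-05 rad = 9.460″.

Δφ = 9.46″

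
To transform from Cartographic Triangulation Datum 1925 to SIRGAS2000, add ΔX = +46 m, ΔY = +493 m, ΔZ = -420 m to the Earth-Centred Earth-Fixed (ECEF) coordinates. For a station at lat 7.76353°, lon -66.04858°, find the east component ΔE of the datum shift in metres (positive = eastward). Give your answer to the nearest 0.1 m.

At φ = 7.76353°, λ = -66.04858°: sin φ = 0.135085, cos φ = 0.990834, sin λ = -0.913890, cos λ = 0.405962.
ΔE = −sin λ·ΔX + cos λ·ΔY = −(-0.913890)·(46) + (0.405962)·(493) = 242.18 m.

ΔE = 242.2 m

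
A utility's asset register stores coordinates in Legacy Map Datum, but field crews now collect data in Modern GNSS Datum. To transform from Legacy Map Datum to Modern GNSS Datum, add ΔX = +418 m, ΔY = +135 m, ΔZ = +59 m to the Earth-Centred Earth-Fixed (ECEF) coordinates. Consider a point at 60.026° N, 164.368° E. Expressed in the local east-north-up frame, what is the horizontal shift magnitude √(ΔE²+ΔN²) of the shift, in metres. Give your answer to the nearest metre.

423 m

The local east axis at (φ, λ) is (−sin λ, cos λ, 0), so ΔE = −sin(164.368°)·418 + cos(164.368°)·135 = -242.64 m.
The local north axis is (−sin φ cos λ, −sin φ sin λ, cos φ), giving ΔN = 348.700 − 31.511 + 29.477 = 346.67 m.
Horizontal magnitude = √(ΔE² + ΔN²) = √((-242.64)² + 346.67²) = 423.14 m.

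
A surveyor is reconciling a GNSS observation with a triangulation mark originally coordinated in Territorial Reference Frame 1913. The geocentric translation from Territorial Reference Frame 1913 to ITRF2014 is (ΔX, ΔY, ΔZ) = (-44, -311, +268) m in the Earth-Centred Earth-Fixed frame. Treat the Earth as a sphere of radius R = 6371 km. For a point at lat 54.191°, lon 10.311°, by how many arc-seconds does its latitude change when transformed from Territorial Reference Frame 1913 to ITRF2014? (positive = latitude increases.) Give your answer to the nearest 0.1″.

sin φ = 0.810972, cos φ = 0.585085, sin λ = 0.178991, cos λ = 0.983851.
North component: ΔN = −sin φ cos λ·ΔX − sin φ sin λ·ΔY + cos φ·ΔZ = −(0.810972)(0.983851)(-44) − (0.810972)(0.178991)(-311) + (0.585085)(268) = 237.05 m.
1° of latitude spans πR/180 = 111195 m, so Δφ = 237.05 / 111195 × 3600 = 7.675″.

Δφ = 7.7″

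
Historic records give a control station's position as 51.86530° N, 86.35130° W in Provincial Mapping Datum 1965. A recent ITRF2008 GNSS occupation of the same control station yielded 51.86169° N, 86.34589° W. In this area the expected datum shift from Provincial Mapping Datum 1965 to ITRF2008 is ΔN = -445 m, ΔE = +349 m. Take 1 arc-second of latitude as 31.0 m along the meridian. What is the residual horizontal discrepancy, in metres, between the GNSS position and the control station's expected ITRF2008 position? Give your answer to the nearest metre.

48 m

Observed coordinate differences: Δφ = -0.00361°, Δλ = +0.00541°.
Converting to metres (1° lat = 111600 m, cos φ = 0.617512): observed ΔN = -402.9 m, observed ΔE = 372.8 m.
Subtracting the expected shift leaves a residual of -402.9 − (-445) = 42.1 m north and 372.8 − (349) = 23.8 m east.
Residual distance = √(42.1² + 23.8²) = 48.4 m.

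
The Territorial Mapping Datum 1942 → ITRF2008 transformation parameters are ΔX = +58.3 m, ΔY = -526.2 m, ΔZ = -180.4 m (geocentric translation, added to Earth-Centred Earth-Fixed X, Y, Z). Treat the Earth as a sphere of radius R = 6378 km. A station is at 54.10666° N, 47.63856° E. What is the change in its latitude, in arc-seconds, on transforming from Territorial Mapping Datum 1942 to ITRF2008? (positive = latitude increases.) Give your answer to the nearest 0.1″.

Δφ = 5.7″

sin φ = 0.810110, cos φ = 0.586278, sin λ = 0.738909, cos λ = 0.673805.
North component: ΔN = −sin φ cos λ·ΔX − sin φ sin λ·ΔY + cos φ·ΔZ = −(0.810110)(0.673805)(58.3) − (0.810110)(0.738909)(-526.2) + (0.586278)(-180.4) = 177.39 m.
1° of latitude spans πR/180 = 111317 m, so Δφ = 177.39 / 111317 × 3600 = 5.737″.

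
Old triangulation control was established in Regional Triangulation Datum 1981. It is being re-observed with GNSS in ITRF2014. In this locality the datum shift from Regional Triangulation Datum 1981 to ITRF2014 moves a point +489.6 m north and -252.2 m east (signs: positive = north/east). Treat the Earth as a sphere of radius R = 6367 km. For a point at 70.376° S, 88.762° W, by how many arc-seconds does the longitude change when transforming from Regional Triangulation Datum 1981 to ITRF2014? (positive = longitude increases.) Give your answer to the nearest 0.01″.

At latitude -70.376°, cos φ = 0.335846.
One radian of longitude at latitude φ spans R cos φ, so Δλ = ΔE / (R cos φ) = -252.2 / (6367000 × 0.335846) = -1.1794e-04 rad = -24.327″.

Δλ = -24.33″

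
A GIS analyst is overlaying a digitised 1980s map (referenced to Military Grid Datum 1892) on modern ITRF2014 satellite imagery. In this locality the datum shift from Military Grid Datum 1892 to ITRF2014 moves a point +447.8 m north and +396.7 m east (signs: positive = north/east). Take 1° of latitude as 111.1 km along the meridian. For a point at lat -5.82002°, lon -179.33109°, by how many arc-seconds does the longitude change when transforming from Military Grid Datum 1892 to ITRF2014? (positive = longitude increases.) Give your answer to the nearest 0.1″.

Δλ = 12.9″

At latitude -5.82002°, cos φ = 0.994845.
1° of longitude at this latitude = 111.1 × cos φ = 110.53 km, so Δλ = 396.7 / 110527.3 = 0.0035892° = 12.921″.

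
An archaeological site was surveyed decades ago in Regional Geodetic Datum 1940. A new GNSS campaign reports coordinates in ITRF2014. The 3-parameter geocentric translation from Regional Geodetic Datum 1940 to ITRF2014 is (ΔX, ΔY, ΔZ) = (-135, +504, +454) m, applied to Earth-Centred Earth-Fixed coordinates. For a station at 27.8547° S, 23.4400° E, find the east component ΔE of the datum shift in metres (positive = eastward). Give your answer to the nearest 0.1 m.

ΔE = 516.1 m

The local east axis at (φ, λ) is (−sin λ, cos λ, 0), so ΔE = −sin(23.4400°)·(-135) + cos(23.4400°)·504 = 516.11 m.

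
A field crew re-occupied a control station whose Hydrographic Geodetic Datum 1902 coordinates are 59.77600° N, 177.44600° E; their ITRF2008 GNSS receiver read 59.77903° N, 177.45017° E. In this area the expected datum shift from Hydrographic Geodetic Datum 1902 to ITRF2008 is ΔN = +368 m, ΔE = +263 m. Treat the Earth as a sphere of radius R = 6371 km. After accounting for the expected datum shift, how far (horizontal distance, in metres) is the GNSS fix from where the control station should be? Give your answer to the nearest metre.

Observed coordinate differences: Δφ = +0.00303°, Δλ = +0.00417°.
Converting to metres (1° lat = 111195 m, cos φ = 0.503382): observed ΔN = 336.9 m, observed ΔE = 233.4 m.
Subtracting the expected shift leaves a residual of 336.9 − (368) = -31.1 m north and 233.4 − (263) = -29.6 m east.
Residual distance = √((-31.1)² + (-29.6)²) = 42.9 m.

43 m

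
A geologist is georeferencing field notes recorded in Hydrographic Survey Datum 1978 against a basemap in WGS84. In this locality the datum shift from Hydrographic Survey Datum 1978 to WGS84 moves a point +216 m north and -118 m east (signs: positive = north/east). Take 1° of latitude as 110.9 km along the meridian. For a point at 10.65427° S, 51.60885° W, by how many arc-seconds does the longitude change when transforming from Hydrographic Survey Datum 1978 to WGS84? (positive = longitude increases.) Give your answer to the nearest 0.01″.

At latitude -10.65427°, cos φ = 0.982761.
1° of longitude at this latitude = 110.9 × cos φ = 108.99 km, so Δλ = -118.0 / 108988.2 = -0.0010827° = -3.898″.

Δλ = -3.90″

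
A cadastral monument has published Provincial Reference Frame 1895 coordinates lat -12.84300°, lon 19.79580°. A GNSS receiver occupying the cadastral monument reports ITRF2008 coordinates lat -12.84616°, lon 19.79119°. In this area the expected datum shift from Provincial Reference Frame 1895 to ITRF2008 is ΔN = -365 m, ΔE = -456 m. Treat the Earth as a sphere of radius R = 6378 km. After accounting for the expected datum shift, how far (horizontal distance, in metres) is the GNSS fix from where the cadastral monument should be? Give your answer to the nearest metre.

Observed coordinate differences: Δφ = -0.00316°, Δλ = -0.00461°.
Converting to metres (1° lat = 111317 m, cos φ = 0.974983): observed ΔN = -351.8 m, observed ΔE = -500.3 m.
Subtracting the expected shift leaves a residual of -351.8 − (-365) = 13.2 m north and -500.3 − (-456) = -44.3 m east.
Residual distance = √(13.2² + (-44.3)²) = 46.3 m.

46 m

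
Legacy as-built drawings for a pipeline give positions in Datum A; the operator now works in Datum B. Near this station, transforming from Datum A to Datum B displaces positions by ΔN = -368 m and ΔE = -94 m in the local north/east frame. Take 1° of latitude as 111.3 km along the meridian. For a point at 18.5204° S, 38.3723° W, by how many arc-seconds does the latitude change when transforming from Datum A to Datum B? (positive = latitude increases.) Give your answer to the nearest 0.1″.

1° of latitude = 111.3 km, so Δφ = -368.0 / 111300 = -0.0033064° = -11.903″.

Δφ = -11.9″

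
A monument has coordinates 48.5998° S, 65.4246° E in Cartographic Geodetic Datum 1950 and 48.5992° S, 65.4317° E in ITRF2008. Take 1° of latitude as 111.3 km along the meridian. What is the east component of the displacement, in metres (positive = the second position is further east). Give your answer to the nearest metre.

Δφ = -48.5992° − -48.5998° = +0.0006°; Δλ = 65.4317° − 65.4246° = +0.0071°.
ΔN = Δφ × 111300 = 66.8 m; ΔE = Δλ × 111300 × cos(-48.5998°) = +0.0071 × 111300 × 0.661314 = 522.6 m.

ΔE = 523 m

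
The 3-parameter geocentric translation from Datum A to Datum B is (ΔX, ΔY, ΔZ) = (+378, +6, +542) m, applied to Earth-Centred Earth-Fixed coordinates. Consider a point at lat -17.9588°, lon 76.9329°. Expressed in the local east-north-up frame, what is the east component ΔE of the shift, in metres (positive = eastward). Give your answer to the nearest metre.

The local east axis at (φ, λ) is (−sin λ, cos λ, 0), so ΔE = −sin(76.9329°)·378 + cos(76.9329°)·6 = -366.86 m.

ΔE = -367 m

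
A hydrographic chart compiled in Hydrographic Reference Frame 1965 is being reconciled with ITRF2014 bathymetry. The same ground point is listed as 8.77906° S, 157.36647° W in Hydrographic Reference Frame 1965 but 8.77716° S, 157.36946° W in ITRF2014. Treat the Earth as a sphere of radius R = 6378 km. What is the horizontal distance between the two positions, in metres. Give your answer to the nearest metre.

391 m

Δφ = -8.77716° − -8.77906° = +0.00190°; Δλ = -157.36946° − -157.36647° = -0.00299°.
1° along a meridian = πR/180 = 111317 m.
ΔN = Δφ × 111317 = 211.5 m; ΔE = Δλ × 111317 × cos(-8.77906°) = -0.00299 × 111317 × 0.988284 = -328.9 m.
Distance = √(ΔE² + ΔN²) = √((-328.9)² + 211.5²) = 391.1 m.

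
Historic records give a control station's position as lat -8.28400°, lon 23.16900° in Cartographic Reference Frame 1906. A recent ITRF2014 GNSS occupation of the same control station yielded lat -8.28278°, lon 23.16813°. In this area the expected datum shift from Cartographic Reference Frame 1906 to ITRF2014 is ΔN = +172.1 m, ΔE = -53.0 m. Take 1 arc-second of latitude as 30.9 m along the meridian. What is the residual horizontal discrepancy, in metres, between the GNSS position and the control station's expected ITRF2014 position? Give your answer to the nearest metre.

56 m

Observed coordinate differences: Δφ = +0.00122°, Δλ = -0.00087°.
Converting to metres (1° lat = 111240 m, cos φ = 0.989566): observed ΔN = 135.7 m, observed ΔE = -95.8 m.
Subtracting the expected shift leaves a residual of 135.7 − (172.1) = -36.4 m north and -95.8 − (-53.0) = -42.8 m east.
Residual distance = √((-36.4)² + (-42.8)²) = 56.2 m.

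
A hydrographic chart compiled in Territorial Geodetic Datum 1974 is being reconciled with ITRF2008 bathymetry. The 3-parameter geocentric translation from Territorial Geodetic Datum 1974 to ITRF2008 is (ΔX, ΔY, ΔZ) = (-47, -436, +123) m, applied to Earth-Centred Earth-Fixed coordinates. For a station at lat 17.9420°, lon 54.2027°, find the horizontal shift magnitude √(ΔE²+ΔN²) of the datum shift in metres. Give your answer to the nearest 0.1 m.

At φ = 17.9420°, λ = 54.2027°: sin φ = 0.308054, cos φ = 0.951369, sin λ = 0.811091, cos λ = 0.584919.
ΔE = −sin λ·ΔX + cos λ·ΔY = −(0.811091)·(-47) + (0.584919)·(-436) = -216.90 m.
ΔN = −sin φ cos λ·ΔX − sin φ sin λ·ΔY + cos φ·ΔZ = −(0.308054)(0.584919)(-47) − (0.308054)(0.811091)(-436) + (0.951369)(123) = 234.43 m.
Horizontal magnitude = √(ΔE² + ΔN²) = √((-216.90)² + 234.43²) = 319.38 m.

319.4 m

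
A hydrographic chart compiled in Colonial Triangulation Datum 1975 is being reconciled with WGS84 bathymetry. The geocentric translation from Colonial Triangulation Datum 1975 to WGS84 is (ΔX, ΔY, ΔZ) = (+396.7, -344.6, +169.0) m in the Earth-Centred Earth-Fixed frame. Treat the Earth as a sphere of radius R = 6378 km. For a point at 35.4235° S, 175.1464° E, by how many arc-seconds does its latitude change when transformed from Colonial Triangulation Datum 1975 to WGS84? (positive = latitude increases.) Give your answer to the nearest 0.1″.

Δφ = -3.5″

sin φ = -0.579615, cos φ = 0.814890, sin λ = 0.084610, cos λ = -0.996414.
North component: ΔN = −sin φ cos λ·ΔX − sin φ sin λ·ΔY + cos φ·ΔZ = −(-0.579615)(-0.996414)(396.7) − (-0.579615)(0.084610)(-344.6) + (0.814890)(169.0) = -108.29 m.
1° of latitude spans πR/180 = 111317 m, so Δφ = -108.29 / 111317 × 3600 = -3.502″.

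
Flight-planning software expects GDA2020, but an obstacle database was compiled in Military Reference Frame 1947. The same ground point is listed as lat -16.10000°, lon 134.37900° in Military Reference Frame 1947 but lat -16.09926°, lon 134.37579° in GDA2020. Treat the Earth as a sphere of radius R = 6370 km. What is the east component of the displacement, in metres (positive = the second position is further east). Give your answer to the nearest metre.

ΔE = -343 m

Δφ = -16.09926° − -16.10000° = +0.00074°; Δλ = 134.37579° − 134.37900° = -0.00321°.
1° along a meridian = πR/180 = 111177 m.
ΔN = Δφ × 111177 = 82.3 m; ΔE = Δλ × 111177 × cos(-16.10000°) = -0.00321 × 111177 × 0.960779 = -342.9 m.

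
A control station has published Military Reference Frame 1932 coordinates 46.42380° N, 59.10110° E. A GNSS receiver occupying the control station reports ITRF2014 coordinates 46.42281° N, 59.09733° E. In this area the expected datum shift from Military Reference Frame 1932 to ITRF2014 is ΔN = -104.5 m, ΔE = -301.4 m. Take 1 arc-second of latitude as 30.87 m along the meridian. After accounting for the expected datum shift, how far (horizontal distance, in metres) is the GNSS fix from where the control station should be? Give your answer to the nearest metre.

14 m

Observed coordinate differences: Δφ = -0.00099°, Δλ = -0.00377°.
Converting to metres (1° lat = 111132 m, cos φ = 0.689319): observed ΔN = -110.0 m, observed ΔE = -288.8 m.
Subtracting the expected shift leaves a residual of -110.0 − (-104.5) = -5.5 m north and -288.8 − (-301.4) = 12.6 m east.
Residual distance = √((-5.5)² + 12.6²) = 13.8 m.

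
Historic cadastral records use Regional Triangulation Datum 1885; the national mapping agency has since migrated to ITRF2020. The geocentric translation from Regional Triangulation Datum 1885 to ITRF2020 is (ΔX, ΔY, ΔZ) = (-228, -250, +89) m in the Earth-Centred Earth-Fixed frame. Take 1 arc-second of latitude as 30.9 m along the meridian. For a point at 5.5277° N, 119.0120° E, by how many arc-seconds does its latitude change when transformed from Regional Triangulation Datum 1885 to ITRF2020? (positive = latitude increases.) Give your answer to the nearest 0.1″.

Δφ = 3.2″

sin φ = 0.096327, cos φ = 0.995350, sin λ = 0.874518, cos λ = -0.484993.
North component: ΔN = −sin φ cos λ·ΔX − sin φ sin λ·ΔY + cos φ·ΔZ = −(0.096327)(-0.484993)(-228) − (0.096327)(0.874518)(-250) + (0.995350)(89) = 98.99 m.
1° of latitude spans 3600 × 30.90 = 111240 m, so Δφ = 98.99 / 111240 × 3600 = 3.204″.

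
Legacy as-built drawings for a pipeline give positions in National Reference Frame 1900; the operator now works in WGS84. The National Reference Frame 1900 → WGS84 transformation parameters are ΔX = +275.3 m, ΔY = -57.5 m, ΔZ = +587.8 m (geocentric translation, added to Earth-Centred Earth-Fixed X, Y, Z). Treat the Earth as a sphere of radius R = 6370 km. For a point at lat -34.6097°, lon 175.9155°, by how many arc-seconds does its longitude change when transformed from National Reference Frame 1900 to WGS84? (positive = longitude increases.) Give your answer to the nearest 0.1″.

Δλ = 1.5″

sin φ = -0.567983, cos φ = 0.823040, sin λ = 0.071228, cos λ = -0.997460.
East component: ΔE = −sin λ·ΔX + cos λ·ΔY = −(0.071228)(275.3) + (-0.997460)(-57.5) = 37.74 m.
1° of latitude spans πR/180 = 111177 m; at latitude φ, 1° of longitude spans that × cos φ = 91503.5 m, so Δλ = 37.74 / 91503.5 × 3600 = 1.485″.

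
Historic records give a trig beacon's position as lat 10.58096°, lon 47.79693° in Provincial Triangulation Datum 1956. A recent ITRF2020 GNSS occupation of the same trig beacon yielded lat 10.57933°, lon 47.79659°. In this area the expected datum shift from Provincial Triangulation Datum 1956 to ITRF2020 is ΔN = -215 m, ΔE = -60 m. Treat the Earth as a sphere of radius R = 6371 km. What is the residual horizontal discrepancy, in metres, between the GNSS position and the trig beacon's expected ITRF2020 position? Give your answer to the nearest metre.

41 m

Observed coordinate differences: Δφ = -0.00163°, Δλ = -0.00034°.
Converting to metres (1° lat = 111195 m, cos φ = 0.982996): observed ΔN = -181.2 m, observed ΔE = -37.2 m.
Subtracting the expected shift leaves a residual of -181.2 − (-215) = 33.8 m north and -37.2 − (-60) = 22.8 m east.
Residual distance = √(33.8² + 22.8²) = 40.8 m.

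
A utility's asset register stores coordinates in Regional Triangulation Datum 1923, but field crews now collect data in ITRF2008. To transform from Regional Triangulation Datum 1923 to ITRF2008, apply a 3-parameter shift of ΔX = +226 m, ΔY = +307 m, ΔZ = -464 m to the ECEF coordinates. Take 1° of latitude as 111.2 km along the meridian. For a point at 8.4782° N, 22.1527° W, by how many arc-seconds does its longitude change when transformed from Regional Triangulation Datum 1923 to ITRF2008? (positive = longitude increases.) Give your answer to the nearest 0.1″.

sin φ = 0.147433, cos φ = 0.989072, sin λ = -0.377076, cos λ = 0.926182.
East component: ΔE = −sin λ·ΔX + cos λ·ΔY = −(-0.377076)(226) + (0.926182)(307) = 369.56 m.
1° of latitude spans 111200 m; at latitude φ, 1° of longitude spans that × cos φ = 109984.8 m, so Δλ = 369.56 / 109984.8 × 3600 = 12.096″.

Δλ = 12.1″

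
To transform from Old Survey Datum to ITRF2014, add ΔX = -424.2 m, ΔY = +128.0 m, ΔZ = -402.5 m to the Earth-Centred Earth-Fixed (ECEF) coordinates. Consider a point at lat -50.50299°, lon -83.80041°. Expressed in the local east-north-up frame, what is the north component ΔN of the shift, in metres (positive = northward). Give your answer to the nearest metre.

ΔN = -390 m

At φ = -50.50299°, λ = -83.80041°: sin φ = -0.771658, cos φ = 0.636038, sin λ = -0.994152, cos λ = 0.107992.
ΔN = −sin φ cos λ·ΔX − sin φ sin λ·ΔY + cos φ·ΔZ = −(-0.771658)(0.107992)(-424.2) − (-0.771658)(-0.994152)(128.0) + (0.636038)(-402.5) = -389.55 m.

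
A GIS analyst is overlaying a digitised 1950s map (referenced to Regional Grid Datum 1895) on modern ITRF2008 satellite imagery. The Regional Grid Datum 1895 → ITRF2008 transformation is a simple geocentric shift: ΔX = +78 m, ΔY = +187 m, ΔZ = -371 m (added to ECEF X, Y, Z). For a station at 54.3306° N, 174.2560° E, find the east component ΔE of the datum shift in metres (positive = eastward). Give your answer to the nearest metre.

ΔE = -194 m

The local east axis at (φ, λ) is (−sin λ, cos λ, 0), so ΔE = −sin(174.2560°)·78 + cos(174.2560°)·187 = -193.87 m.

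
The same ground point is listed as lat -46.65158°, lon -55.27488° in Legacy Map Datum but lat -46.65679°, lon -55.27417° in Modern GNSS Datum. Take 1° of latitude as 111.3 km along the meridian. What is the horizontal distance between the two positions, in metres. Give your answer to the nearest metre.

Δφ = -46.65679° − -46.65158° = -0.00521°; Δλ = -55.27417° − -55.27488° = +0.00071°.
ΔN = Δφ × 111300 = -579.9 m; ΔE = Δλ × 111300 × cos(-46.65158°) = +0.00071 × 111300 × 0.686433 = 54.2 m.
Distance = √(ΔE² + ΔN²) = √(54.2² + (-579.9)²) = 582.4 m.

582 m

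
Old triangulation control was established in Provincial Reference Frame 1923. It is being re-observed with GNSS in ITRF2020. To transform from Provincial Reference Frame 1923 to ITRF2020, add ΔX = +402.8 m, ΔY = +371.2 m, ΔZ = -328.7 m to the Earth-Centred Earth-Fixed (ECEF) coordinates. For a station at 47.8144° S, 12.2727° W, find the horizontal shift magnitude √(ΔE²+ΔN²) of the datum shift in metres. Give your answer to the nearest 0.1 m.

448.5 m

At φ = -47.8144°, λ = -12.2727°: sin φ = -0.740973, cos φ = 0.671534, sin λ = -0.212565, cos λ = 0.977147.
ΔE = −sin λ·ΔX + cos λ·ΔY = −(-0.212565)·(402.8) + (0.977147)·(371.2) = 448.34 m.
ΔN = −sin φ cos λ·ΔX − sin φ sin λ·ΔY + cos φ·ΔZ = −(-0.740973)(0.977147)(402.8) − (-0.740973)(-0.212565)(371.2) + (0.671534)(-328.7) = 12.44 m.
Horizontal magnitude = √(ΔE² + ΔN²) = √(448.34² + 12.44²) = 448.51 m.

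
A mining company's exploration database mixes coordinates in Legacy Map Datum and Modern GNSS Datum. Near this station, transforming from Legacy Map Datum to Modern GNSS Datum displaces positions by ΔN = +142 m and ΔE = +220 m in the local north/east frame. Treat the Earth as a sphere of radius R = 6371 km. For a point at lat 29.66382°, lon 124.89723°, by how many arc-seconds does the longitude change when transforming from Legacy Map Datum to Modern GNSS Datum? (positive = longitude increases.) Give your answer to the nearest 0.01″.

At latitude 29.66382°, cos φ = 0.868944.
One radian of longitude at latitude φ spans R cos φ, so Δλ = ΔE / (R cos φ) = 220.0 / (6371000 × 0.868944) = 3.9740e-05 rad = 8.197″.

Δλ = 8.20″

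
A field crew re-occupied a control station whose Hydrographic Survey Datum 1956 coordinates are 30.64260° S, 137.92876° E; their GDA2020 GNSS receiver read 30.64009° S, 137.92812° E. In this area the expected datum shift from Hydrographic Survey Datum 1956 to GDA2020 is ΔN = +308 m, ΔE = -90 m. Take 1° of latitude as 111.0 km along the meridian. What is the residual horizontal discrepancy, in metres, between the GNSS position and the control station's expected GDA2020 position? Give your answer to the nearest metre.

41 m

Observed coordinate differences: Δφ = +0.00251°, Δλ = -0.00064°.
Converting to metres (1° lat = 111000 m, cos φ = 0.860363): observed ΔN = 278.6 m, observed ΔE = -61.1 m.
Subtracting the expected shift leaves a residual of 278.6 − (308) = -29.4 m north and -61.1 − (-90) = 28.9 m east.
Residual distance = √((-29.4)² + 28.9²) = 41.2 m.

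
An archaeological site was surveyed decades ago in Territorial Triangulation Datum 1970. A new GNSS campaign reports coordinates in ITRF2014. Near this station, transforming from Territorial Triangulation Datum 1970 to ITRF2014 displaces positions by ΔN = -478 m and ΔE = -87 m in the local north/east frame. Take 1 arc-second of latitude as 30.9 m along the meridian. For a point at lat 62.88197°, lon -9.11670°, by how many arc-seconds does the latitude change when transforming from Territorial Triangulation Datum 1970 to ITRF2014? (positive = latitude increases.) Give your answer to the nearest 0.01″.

Δφ = -15.47″

1″ of latitude = 30.90 m, so Δφ = -478.0 / 30.90 = -15.469″.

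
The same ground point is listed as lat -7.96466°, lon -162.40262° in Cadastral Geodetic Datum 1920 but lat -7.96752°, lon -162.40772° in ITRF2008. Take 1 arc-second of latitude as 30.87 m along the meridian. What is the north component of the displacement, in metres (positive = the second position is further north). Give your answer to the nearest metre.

ΔN = -318 m

Δφ = -7.96752° − -7.96466° = -0.00286°; Δλ = -162.40772° − -162.40262° = -0.00510°.
1° of latitude = 3600 × 30.87 = 111132 m.
ΔN = Δφ × 111132 = -317.8 m; ΔE = Δλ × 111132 × cos(-7.96466°) = -0.00510 × 111132 × 0.990354 = -561.3 m.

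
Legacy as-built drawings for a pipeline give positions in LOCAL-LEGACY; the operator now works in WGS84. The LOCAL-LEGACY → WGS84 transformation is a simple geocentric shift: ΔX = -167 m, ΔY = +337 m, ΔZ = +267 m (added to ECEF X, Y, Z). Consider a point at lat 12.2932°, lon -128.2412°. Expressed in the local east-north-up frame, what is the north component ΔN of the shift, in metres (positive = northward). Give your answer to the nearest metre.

ΔN = 295 m

At φ = 12.2932°, λ = -128.2412°: sin φ = 0.212914, cos φ = 0.977071, sin λ = -0.785412, cos λ = -0.618973.
ΔN = −sin φ cos λ·ΔX − sin φ sin λ·ΔY + cos φ·ΔZ = −(0.212914)(-0.618973)(-167) − (0.212914)(-0.785412)(337) + (0.977071)(267) = 295.22 m.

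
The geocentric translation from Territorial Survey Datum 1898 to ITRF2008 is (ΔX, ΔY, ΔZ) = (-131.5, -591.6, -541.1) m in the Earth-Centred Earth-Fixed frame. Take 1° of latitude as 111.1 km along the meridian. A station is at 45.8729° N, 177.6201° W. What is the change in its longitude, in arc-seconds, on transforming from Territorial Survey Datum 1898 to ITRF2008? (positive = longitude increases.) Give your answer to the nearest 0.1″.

Δλ = 27.3″

sin φ = 0.717797, cos φ = 0.696252, sin λ = -0.041525, cos λ = -0.999137.
East component: ΔE = −sin λ·ΔX + cos λ·ΔY = −(-0.041525)(-131.5) + (-0.999137)(-591.6) = 585.63 m.
1° of latitude spans 111100 m; at latitude φ, 1° of longitude spans that × cos φ = 77353.6 m, so Δλ = 585.63 / 77353.6 × 3600 = 27.255″.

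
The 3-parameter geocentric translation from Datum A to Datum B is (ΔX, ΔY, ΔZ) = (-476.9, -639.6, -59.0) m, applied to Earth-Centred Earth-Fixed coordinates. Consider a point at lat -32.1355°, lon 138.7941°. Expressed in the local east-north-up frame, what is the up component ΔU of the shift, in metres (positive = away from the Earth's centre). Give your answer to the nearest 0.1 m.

The local up (radial) axis is (cos φ cos λ, cos φ sin λ, sin φ), giving ΔU = 303.824 − 356.794 + 31.383 = -21.59 m.

ΔU = -21.6 m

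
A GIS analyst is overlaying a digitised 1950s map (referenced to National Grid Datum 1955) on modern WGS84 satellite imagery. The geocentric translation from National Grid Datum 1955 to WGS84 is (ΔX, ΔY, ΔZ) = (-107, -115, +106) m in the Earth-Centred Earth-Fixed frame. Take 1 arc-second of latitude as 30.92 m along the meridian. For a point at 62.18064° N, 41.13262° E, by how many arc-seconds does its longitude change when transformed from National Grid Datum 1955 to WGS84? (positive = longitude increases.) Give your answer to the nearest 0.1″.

Δλ = -1.1″

sin φ = 0.884423, cos φ = 0.466686, sin λ = 0.657804, cos λ = 0.753189.
East component: ΔE = −sin λ·ΔX + cos λ·ΔY = −(0.657804)(-107) + (0.753189)(-115) = -16.23 m.
1° of latitude spans 3600 × 30.92 = 111312 m; at latitude φ, 1° of longitude spans that × cos φ = 51947.7 m, so Δλ = -16.23 / 51947.7 × 3600 = -1.125″.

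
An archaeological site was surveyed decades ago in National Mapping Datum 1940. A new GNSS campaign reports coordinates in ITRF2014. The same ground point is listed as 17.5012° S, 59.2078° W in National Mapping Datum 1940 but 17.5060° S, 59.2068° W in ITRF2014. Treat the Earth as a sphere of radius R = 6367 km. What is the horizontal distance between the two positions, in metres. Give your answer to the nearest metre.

544 m

Δφ = -17.5060° − -17.5012° = -0.0048°; Δλ = -59.2068° − -59.2078° = +0.0010°.
1° along a meridian = πR/180 = 111125 m.
ΔN = Δφ × 111125 = -533.4 m; ΔE = Δλ × 111125 × cos(-17.5012°) = +0.0010 × 111125 × 0.953711 = 106.0 m.
Distance = √(ΔE² + ΔN²) = √(106.0² + (-533.4)²) = 543.8 m.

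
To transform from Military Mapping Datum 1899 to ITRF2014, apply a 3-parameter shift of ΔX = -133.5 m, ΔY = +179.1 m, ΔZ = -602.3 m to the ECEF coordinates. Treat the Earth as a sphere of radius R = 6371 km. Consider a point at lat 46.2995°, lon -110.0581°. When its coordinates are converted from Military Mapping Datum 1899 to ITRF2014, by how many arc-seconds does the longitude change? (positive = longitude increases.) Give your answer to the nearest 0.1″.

sin φ = 0.722961, cos φ = 0.690889, sin λ = -0.939345, cos λ = -0.342973.
East component: ΔE = −sin λ·ΔX + cos λ·ΔY = −(-0.939345)(-133.5) + (-0.342973)(179.1) = -186.83 m.
1° of latitude spans πR/180 = 111195 m; at latitude φ, 1° of longitude spans that × cos φ = 76823.3 m, so Δλ = -186.83 / 76823.3 × 3600 = -8.755″.

Δλ = -8.8″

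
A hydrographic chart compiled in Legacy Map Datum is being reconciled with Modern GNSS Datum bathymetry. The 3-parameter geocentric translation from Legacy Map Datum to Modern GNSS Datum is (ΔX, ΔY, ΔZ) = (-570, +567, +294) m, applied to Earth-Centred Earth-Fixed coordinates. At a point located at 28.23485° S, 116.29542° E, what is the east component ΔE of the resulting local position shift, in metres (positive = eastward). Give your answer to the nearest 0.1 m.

ΔE = 259.8 m

At φ = -28.23485°, λ = 116.29542°: sin φ = -0.473087, cos φ = 0.881016, sin λ = 0.896522, cos λ = -0.443000.
ΔE = −sin λ·ΔX + cos λ·ΔY = −(0.896522)·(-570) + (-0.443000)·(567) = 259.84 m.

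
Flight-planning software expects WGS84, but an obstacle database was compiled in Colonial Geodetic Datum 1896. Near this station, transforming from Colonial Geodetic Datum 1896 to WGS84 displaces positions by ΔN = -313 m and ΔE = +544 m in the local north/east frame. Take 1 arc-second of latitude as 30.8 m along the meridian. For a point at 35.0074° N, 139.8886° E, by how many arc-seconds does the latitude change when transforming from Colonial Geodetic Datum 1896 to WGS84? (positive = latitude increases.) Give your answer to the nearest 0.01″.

1″ of latitude = 30.80 m, so Δφ = -313.0 / 30.80 = -10.162″.

Δφ = -10.16″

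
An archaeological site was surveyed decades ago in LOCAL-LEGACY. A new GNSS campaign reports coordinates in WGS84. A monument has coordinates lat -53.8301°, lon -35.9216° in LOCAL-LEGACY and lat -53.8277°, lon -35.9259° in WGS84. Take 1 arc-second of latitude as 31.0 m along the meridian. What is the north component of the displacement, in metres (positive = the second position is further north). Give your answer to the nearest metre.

ΔN = 268 m

Δφ = -53.8277° − -53.8301° = +0.0024°; Δλ = -35.9259° − -35.9216° = -0.0043°.
1° of latitude = 3600 × 31.00 = 111600 m.
ΔN = Δφ × 111600 = 267.8 m; ΔE = Δλ × 111600 × cos(-53.8301°) = -0.0043 × 111600 × 0.590182 = -283.2 m.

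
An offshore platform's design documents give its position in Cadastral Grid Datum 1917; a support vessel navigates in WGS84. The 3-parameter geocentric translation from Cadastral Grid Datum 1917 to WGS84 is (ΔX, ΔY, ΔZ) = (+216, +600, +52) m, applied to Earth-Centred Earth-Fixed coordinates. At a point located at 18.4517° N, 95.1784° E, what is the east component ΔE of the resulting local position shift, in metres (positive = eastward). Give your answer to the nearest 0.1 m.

The local east axis at (φ, λ) is (−sin λ, cos λ, 0), so ΔE = −sin(95.1784°)·216 + cos(95.1784°)·600 = -269.27 m.

ΔE = -269.3 m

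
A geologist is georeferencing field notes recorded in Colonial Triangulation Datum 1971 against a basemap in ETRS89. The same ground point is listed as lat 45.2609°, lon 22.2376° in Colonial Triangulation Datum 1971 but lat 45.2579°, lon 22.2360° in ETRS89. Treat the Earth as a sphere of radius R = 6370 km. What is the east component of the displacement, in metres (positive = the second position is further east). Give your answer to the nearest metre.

ΔE = -125 m

Δφ = 45.2579° − 45.2609° = -0.0030°; Δλ = 22.2360° − 22.2376° = -0.0016°.
1° along a meridian = πR/180 = 111177 m.
ΔN = Δφ × 111177 = -333.5 m; ΔE = Δλ × 111177 × cos(45.2609°) = -0.0016 × 111177 × 0.703880 = -125.2 m.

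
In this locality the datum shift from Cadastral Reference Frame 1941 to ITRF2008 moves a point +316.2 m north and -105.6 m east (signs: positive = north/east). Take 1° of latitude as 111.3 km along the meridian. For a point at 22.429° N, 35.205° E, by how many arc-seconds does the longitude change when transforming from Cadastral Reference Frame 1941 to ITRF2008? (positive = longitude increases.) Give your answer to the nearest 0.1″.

Δλ = -3.7″

At latitude 22.429°, cos φ = 0.924353.
1° of longitude at this latitude = 111.3 × cos φ = 102.88 km, so Δλ = -105.6 / 102880.5 = -0.0010264° = -3.695″.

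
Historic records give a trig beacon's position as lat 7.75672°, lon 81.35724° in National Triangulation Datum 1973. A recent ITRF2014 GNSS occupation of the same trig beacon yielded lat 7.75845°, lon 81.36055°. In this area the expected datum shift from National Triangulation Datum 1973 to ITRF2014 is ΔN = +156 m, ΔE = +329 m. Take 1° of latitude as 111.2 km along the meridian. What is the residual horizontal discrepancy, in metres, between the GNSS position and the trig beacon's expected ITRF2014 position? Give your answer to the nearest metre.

51 m

Observed coordinate differences: Δφ = +0.00173°, Δλ = +0.00331°.
Converting to metres (1° lat = 111200 m, cos φ = 0.990850): observed ΔN = 192.4 m, observed ΔE = 364.7 m.
Subtracting the expected shift leaves a residual of 192.4 − (156) = 36.4 m north and 364.7 − (329) = 35.7 m east.
Residual distance = √(36.4² + 35.7²) = 51.0 m.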